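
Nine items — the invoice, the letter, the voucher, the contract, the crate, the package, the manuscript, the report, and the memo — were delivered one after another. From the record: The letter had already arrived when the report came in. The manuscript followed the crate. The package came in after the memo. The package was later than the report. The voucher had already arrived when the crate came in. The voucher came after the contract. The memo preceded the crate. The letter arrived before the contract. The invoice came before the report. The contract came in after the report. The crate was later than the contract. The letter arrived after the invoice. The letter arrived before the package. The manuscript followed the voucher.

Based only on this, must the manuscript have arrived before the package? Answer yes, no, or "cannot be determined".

No chain of stated constraints runs from the manuscript to the package, and none runs from the package to the manuscript either.
So the relative order of the manuscript and the package is not fixed by the given facts.

cannot be determined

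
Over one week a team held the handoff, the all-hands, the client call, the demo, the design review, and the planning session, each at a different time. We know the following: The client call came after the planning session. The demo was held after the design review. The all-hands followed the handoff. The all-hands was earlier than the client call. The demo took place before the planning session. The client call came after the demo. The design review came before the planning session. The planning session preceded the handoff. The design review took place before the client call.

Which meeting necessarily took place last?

Every other meeting has a chain of constraints placing it before the client call, so the client call is last.

the client call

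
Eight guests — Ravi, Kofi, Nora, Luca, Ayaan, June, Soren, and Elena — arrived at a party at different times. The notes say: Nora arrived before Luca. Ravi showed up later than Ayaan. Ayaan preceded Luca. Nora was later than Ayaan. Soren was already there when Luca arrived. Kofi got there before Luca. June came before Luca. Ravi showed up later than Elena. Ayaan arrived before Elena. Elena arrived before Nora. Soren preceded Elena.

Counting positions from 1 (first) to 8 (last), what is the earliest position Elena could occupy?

Ayaan and Soren must both come before Elena — 2 forced predecessors.
Nothing else is forced ahead of Elena, so their earliest slot is position 2 + 1 = 3.

3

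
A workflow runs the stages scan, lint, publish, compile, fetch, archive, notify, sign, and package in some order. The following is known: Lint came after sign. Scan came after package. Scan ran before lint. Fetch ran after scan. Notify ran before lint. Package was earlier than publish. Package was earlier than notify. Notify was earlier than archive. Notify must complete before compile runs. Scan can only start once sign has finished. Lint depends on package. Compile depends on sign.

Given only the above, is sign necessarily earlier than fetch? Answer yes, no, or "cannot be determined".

yes

Chain the constraints: sign → scan → fetch. Each link is directly stated, so sign comes before fetch.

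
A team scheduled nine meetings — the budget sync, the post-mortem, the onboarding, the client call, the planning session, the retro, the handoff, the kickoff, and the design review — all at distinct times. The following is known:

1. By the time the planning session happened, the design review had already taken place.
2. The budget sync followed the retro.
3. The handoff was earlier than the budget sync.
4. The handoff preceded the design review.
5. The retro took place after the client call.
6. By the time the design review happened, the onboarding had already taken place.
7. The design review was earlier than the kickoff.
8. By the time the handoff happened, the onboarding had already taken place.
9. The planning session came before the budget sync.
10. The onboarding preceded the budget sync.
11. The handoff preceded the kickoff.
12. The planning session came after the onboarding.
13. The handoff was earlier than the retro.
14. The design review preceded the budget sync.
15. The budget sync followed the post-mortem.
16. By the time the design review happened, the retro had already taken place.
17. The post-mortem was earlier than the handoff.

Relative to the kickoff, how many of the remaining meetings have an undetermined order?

Forced before the kickoff: the client call, the design review, the handoff, the onboarding, the post-mortem, and the retro.
That leaves the budget sync and the planning session with no forced order relative to the kickoff — 2.

2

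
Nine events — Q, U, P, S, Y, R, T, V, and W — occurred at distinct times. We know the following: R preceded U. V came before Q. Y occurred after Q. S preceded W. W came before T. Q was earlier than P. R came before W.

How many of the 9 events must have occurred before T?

Directly stated before T: W.
R reaches T via R → W → T.
S reaches T via S → W → T.
No chain forces Y (or any of the others) ahead of T.
That's R, S, and W — 3 in all.

3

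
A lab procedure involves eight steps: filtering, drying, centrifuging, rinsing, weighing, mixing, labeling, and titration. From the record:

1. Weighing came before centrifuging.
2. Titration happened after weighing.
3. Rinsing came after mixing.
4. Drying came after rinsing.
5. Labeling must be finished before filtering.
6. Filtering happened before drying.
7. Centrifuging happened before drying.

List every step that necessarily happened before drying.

Directly stated before drying: centrifuging, filtering, and rinsing.
Labeling reaches drying via labeling → filtering → drying.
Mixing reaches drying via mixing → rinsing → drying.
Weighing reaches drying via weighing → centrifuging → drying.

centrifuging, filtering, labeling, mixing, rinsing, weighing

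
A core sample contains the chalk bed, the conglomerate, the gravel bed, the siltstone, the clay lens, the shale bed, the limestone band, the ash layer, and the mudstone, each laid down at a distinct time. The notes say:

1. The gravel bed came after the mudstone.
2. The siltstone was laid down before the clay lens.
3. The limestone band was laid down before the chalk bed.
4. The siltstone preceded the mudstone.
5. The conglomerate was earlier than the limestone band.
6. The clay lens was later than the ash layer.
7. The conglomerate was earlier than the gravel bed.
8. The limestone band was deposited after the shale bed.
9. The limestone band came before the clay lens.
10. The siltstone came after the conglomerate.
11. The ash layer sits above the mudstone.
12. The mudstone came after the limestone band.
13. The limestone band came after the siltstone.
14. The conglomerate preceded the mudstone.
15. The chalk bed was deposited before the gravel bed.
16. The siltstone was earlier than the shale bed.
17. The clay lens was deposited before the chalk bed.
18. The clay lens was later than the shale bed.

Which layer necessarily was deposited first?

The conglomerate has a chain of constraints placing it before every other layer, so the conglomerate must be first.

the conglomerate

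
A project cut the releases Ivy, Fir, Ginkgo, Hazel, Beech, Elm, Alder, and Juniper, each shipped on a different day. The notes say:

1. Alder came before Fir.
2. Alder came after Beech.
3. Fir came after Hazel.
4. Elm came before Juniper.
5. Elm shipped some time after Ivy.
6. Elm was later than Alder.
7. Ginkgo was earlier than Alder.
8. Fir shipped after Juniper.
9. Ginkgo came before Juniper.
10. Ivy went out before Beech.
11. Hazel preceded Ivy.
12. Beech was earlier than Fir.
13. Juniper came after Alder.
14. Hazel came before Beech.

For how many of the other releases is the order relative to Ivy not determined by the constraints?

1

Forced before Ivy: Hazel; forced after Ivy: Alder, Beech, Elm, Fir, and Juniper.
That leaves Ginkgo with no forced order relative to Ivy — 1.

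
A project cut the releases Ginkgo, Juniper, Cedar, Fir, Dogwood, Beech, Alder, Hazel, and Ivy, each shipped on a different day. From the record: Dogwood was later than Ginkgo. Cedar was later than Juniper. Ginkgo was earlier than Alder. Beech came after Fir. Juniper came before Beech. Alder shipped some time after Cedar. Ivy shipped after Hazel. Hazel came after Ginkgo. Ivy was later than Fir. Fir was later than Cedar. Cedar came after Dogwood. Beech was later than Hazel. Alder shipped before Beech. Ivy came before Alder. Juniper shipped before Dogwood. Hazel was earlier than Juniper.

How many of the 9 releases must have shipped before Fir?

5

Directly stated before Fir: Cedar.
Dogwood reaches Fir via Dogwood → Cedar → Fir.
Ginkgo reaches Fir via Ginkgo → Dogwood → Cedar → Fir.
Hazel reaches Fir via Hazel → Juniper → Cedar → Fir.
Likewise Juniper reaches Fir by chaining the stated constraints.
That's Cedar, Dogwood, Ginkgo, Hazel, and Juniper — 5 in all.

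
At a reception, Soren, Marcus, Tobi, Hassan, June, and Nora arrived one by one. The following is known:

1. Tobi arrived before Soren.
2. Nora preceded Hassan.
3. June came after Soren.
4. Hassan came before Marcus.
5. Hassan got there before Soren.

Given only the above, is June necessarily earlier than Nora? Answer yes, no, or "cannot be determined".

no

Tracing the constraints gives Nora → Hassan → Soren → June, so Nora must come before June.
That means June cannot be before Nora.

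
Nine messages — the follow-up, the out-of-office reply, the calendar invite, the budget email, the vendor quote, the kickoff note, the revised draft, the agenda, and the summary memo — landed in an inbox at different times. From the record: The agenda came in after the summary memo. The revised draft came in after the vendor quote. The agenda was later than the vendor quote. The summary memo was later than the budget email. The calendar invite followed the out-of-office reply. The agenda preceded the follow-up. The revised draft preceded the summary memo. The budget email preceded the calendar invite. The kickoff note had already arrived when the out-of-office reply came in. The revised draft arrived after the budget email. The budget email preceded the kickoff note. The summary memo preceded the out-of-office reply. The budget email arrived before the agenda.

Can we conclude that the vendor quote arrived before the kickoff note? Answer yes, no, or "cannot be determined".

No chain of stated constraints runs from the vendor quote to the kickoff note, and none runs from the kickoff note to the vendor quote either.
So the relative order of the vendor quote and the kickoff note is not fixed by the given facts.

cannot be determined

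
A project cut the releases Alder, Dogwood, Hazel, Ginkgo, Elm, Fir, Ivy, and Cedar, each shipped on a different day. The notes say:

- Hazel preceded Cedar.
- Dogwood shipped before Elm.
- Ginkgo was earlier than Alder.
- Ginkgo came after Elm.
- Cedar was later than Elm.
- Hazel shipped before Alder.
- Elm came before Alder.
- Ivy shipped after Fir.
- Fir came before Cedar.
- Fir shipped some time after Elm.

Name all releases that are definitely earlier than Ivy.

Directly stated before Ivy: Fir.
Dogwood reaches Ivy via Dogwood → Elm → Fir → Ivy.
Elm reaches Ivy via Elm → Fir → Ivy.
No chain forces Hazel (or any of the others) ahead of Ivy.

Dogwood, Elm, Fir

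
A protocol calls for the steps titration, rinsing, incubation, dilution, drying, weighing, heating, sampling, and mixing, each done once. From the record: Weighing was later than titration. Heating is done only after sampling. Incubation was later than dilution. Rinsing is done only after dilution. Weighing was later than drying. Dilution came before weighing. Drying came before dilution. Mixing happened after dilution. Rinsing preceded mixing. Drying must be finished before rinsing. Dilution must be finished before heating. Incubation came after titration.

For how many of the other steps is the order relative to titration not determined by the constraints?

6

Forced after titration: incubation and weighing.
That leaves dilution, drying, heating, mixing, rinsing, and sampling with no forced order relative to titration — 6.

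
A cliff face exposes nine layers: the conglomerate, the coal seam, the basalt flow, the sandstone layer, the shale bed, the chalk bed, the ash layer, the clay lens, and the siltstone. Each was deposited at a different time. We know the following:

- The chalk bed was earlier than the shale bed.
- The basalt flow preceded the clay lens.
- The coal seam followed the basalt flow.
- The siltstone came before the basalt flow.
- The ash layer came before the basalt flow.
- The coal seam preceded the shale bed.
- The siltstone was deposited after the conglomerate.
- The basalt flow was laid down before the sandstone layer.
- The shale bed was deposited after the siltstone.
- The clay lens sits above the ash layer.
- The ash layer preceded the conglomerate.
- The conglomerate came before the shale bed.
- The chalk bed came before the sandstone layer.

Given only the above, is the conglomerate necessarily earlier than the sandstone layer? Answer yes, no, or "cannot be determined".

Chain the constraints: the conglomerate → the siltstone → the basalt flow → the sandstone layer. Each link is directly stated, so the conglomerate comes before the sandstone layer.

yes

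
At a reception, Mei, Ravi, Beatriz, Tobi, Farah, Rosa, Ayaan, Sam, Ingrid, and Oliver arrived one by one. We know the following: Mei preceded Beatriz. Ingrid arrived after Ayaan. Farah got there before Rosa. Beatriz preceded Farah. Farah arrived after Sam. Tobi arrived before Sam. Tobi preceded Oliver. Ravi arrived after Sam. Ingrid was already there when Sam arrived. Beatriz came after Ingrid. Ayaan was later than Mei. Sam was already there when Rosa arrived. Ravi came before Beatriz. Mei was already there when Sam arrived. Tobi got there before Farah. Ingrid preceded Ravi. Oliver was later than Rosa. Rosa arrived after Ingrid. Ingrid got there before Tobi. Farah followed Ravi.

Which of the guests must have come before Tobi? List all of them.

Directly stated before Tobi: Ingrid.
Ayaan reaches Tobi via Ayaan → Ingrid → Tobi.
Mei reaches Tobi via Mei → Ayaan → Ingrid → Tobi.
No chain forces Sam (or any of the others) ahead of Tobi.

Ayaan, Ingrid, Mei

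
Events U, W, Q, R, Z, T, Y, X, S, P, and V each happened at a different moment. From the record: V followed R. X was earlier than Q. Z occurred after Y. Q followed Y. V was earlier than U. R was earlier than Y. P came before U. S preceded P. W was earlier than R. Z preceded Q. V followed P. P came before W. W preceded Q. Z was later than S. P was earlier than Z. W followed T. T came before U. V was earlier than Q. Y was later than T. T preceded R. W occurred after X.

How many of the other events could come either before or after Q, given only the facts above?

Forced before Q: P, R, S, T, V, W, X, Y, and Z.
That leaves U with no forced order relative to Q — 1.

1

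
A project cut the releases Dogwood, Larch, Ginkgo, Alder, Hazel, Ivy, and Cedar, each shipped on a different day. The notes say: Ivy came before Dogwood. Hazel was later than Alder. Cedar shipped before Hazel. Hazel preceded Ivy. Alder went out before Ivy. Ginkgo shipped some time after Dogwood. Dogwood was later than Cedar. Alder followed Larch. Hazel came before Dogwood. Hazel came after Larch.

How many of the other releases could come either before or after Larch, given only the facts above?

1

Forced after Larch: Alder, Dogwood, Ginkgo, Hazel, and Ivy.
That leaves Cedar with no forced order relative to Larch — 1.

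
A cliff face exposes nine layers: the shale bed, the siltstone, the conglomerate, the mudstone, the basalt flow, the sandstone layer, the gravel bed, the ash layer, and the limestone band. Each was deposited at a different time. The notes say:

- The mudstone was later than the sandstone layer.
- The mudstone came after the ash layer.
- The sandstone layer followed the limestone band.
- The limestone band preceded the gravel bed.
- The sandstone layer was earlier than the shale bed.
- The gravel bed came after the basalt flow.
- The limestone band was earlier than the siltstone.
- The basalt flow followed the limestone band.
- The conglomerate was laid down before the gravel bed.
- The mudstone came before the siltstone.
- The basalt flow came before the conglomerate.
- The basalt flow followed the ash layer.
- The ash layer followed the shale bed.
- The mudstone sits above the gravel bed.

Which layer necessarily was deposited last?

Every other layer has a chain of constraints placing it before the siltstone, so the siltstone is last.

the siltstone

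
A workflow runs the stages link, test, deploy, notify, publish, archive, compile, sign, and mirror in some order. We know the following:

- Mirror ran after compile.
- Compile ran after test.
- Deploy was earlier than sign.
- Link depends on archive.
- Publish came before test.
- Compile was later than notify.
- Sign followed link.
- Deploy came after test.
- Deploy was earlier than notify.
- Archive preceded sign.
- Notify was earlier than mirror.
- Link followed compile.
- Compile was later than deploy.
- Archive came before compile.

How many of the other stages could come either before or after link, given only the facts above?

Forced before link: archive, compile, deploy, notify, publish, and test; forced after link: sign.
That leaves mirror with no forced order relative to link — 1.

1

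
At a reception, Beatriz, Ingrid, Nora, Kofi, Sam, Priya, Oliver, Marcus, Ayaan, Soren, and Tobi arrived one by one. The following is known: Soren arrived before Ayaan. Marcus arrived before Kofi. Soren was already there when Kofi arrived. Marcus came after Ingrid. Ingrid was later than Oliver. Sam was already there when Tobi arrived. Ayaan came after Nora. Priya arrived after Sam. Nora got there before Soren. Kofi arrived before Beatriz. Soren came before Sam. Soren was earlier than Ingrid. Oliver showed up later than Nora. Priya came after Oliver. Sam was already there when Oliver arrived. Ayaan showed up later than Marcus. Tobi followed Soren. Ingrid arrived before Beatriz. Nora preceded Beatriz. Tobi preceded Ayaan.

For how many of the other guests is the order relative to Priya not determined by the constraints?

Forced before Priya: Nora, Oliver, Sam, and Soren.
That leaves Ayaan, Beatriz, Ingrid, Kofi, Marcus, and Tobi with no forced order relative to Priya — 6.

6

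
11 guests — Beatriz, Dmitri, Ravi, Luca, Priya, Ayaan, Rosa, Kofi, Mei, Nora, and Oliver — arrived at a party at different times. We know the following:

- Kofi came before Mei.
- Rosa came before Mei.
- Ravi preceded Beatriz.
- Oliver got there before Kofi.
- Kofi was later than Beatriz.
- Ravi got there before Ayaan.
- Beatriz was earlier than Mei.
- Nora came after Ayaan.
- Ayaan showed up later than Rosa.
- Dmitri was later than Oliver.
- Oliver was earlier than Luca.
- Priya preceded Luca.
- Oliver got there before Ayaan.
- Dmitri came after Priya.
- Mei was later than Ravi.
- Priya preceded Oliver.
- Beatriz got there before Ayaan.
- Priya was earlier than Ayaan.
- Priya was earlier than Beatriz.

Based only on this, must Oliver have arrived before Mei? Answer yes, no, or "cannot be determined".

Chain the constraints: Oliver → Kofi → Mei. Each link is directly stated, so Oliver comes before Mei.

yes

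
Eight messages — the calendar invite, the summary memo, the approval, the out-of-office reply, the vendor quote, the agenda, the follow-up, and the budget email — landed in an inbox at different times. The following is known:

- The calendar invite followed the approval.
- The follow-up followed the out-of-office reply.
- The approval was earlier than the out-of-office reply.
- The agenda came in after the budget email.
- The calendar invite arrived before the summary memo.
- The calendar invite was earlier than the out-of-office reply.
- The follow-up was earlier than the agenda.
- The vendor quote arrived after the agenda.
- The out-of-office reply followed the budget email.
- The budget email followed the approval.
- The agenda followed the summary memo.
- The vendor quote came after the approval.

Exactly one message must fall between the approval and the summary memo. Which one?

Tracing the constraints gives the approval → the calendar invite → the summary memo, so the calendar invite sits after the approval and before the summary memo.
No other message is forced both after the approval and before the summary memo.

the calendar invite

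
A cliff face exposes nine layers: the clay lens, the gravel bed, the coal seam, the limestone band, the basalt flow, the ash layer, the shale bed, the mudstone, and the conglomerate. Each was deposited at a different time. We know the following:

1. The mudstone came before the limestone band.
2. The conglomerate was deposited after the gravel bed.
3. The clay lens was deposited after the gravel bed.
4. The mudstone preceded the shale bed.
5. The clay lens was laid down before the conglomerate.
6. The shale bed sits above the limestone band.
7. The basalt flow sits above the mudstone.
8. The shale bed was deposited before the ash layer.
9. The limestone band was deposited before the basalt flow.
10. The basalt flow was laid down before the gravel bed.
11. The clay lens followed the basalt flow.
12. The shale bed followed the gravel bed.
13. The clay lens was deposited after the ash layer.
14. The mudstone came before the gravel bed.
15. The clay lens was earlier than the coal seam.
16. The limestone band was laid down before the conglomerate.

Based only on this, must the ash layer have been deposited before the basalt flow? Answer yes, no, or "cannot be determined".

no

Tracing the constraints gives the basalt flow → the gravel bed → the shale bed → the ash layer, so the basalt flow must come before the ash layer.
That means the ash layer cannot be before the basalt flow.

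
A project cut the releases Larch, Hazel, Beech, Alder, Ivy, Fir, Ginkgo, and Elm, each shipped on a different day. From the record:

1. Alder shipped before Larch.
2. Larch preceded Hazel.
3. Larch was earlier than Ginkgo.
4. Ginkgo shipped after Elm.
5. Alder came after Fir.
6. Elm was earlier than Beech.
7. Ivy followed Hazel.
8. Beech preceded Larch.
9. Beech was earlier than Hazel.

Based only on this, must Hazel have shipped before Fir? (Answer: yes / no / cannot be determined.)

Tracing the constraints gives Fir → Alder → Larch → Hazel, so Fir must come before Hazel.
That means Hazel cannot be before Fir.

no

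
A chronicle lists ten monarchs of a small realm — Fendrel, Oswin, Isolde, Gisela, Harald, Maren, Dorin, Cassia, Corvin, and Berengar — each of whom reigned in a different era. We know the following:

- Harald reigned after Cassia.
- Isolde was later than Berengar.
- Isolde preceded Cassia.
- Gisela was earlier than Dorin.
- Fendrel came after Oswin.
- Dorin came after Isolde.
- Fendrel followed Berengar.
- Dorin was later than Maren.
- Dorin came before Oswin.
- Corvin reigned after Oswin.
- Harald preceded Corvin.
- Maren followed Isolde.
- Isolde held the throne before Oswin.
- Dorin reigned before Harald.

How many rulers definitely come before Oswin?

5

Directly stated before Oswin: Dorin and Isolde.
Berengar reaches Oswin via Berengar → Isolde → Oswin.
Gisela reaches Oswin via Gisela → Dorin → Oswin.
Maren reaches Oswin via Maren → Dorin → Oswin.
No chain forces Corvin (or any of the others) ahead of Oswin.
That's Berengar, Dorin, Gisela, Isolde, and Maren — 5 in all.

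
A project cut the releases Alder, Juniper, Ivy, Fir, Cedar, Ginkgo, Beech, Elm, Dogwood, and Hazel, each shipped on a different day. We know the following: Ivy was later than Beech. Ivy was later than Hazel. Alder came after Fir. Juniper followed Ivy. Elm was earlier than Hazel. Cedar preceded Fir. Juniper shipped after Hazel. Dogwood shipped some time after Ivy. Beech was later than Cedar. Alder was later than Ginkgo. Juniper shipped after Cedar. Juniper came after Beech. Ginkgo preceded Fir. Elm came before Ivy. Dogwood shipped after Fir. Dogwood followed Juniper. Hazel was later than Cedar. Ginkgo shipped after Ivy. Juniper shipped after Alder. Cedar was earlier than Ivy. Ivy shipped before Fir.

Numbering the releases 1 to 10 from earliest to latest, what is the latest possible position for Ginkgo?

Ginkgo must come before Alder, Dogwood, Fir, and Juniper — 4 releases forced after it.
Everything else can be placed before Ginkgo in some valid order, so Ginkgo can sit as late as position 10 − 4 = 6.

6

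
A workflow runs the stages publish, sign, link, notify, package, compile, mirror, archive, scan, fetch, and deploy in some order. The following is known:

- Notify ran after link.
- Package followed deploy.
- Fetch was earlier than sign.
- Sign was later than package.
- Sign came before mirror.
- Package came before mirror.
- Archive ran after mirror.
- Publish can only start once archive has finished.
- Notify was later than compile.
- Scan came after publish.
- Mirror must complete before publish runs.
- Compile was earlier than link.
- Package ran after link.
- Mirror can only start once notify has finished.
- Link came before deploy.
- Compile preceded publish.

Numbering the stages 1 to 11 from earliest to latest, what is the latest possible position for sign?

Sign must come before archive, mirror, publish, and scan — 4 stages forced after it.
Everything else can be placed before sign in some valid order, so sign can sit as late as position 11 − 4 = 7.

7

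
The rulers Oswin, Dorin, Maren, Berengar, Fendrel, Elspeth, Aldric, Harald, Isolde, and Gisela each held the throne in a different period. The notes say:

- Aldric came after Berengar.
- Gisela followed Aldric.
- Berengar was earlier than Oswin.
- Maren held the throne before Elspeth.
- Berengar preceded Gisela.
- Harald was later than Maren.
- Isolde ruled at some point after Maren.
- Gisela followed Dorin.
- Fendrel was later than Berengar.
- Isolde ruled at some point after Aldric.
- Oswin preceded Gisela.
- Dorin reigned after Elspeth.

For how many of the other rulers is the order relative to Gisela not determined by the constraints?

Forced before Gisela: Aldric, Berengar, Dorin, Elspeth, Maren, and Oswin.
That leaves Fendrel, Harald, and Isolde with no forced order relative to Gisela — 3.

3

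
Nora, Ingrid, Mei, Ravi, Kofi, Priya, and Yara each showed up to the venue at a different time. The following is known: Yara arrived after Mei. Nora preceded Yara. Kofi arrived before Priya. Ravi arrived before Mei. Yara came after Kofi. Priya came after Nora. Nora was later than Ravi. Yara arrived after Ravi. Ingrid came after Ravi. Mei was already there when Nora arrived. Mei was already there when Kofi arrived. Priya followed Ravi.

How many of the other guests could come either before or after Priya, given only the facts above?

2

Forced before Priya: Kofi, Mei, Nora, and Ravi.
That leaves Ingrid and Yara with no forced order relative to Priya — 2.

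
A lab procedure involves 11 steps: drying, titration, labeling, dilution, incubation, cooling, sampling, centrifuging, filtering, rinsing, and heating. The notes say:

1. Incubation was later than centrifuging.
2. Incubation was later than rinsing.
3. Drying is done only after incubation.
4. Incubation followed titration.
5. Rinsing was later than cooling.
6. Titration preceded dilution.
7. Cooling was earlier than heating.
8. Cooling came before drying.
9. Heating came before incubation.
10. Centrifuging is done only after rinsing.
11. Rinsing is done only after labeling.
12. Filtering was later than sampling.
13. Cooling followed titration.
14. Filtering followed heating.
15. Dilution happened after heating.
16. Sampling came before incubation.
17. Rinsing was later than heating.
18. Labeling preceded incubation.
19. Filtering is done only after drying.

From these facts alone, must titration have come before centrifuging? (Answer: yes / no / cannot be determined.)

yes

Chain the constraints: titration → cooling → rinsing → centrifuging. Each link is directly stated, so titration comes before centrifuging.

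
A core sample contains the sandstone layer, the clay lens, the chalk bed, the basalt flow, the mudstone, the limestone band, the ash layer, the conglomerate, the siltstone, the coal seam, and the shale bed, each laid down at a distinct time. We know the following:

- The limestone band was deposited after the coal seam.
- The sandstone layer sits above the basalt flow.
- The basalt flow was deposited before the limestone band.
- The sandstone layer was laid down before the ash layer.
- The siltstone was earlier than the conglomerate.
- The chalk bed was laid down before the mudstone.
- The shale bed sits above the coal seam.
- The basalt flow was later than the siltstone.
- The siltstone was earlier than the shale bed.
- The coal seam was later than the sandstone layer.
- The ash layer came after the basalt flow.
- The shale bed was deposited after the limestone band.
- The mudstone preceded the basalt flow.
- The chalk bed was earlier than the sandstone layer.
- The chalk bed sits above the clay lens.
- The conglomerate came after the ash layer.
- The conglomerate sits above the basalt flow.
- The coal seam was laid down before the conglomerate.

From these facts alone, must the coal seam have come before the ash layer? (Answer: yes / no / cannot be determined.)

cannot be determined

No chain of stated constraints runs from the coal seam to the ash layer, and none runs from the ash layer to the coal seam either.
So the relative order of the coal seam and the ash layer is not fixed by the given facts.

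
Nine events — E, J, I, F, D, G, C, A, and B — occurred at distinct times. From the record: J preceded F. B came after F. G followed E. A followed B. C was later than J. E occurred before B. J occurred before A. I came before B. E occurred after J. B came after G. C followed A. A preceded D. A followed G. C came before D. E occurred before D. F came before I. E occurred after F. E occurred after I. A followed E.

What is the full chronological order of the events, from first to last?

The constraints fix every adjacent pair, so only one ordering works:
J → F → I → E → G → B → A → C → D.

J, F, I, E, G, B, A, C, D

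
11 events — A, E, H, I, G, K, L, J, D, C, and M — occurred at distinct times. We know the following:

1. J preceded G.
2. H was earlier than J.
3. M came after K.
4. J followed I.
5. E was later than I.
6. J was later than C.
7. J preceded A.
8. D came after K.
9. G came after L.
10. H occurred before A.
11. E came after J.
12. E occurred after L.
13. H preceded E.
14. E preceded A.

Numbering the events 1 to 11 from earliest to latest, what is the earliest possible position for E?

6

C, H, I, J, and L must all come before E — 5 forced predecessors.
Nothing else is forced ahead of E, so its earliest slot is position 5 + 1 = 6.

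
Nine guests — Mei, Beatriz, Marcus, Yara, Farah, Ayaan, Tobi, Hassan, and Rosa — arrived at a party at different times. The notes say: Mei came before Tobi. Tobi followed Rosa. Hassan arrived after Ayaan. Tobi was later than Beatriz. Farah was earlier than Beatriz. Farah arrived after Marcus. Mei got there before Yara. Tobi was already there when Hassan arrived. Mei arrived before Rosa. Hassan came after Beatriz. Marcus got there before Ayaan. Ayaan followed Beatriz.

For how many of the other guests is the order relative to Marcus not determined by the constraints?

Forced after Marcus: Ayaan, Beatriz, Farah, Hassan, and Tobi.
That leaves Mei, Rosa, and Yara with no forced order relative to Marcus — 3.

3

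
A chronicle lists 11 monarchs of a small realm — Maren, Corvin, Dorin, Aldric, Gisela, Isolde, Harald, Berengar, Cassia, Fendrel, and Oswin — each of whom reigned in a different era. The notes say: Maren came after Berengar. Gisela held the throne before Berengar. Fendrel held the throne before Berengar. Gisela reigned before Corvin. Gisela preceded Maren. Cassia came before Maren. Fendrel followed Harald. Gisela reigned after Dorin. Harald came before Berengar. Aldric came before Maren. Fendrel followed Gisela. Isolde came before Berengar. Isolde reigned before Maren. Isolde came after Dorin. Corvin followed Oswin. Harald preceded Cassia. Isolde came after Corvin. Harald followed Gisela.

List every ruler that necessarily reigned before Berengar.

Directly stated before Berengar: Fendrel, Gisela, Harald, and Isolde.
Corvin reaches Berengar via Corvin → Isolde → Berengar.
Dorin reaches Berengar via Dorin → Gisela → Berengar.
Oswin reaches Berengar via Oswin → Corvin → Isolde → Berengar.
No chain forces Maren (or any of the others) ahead of Berengar.

Corvin, Dorin, Fendrel, Gisela, Harald, Isolde, Oswin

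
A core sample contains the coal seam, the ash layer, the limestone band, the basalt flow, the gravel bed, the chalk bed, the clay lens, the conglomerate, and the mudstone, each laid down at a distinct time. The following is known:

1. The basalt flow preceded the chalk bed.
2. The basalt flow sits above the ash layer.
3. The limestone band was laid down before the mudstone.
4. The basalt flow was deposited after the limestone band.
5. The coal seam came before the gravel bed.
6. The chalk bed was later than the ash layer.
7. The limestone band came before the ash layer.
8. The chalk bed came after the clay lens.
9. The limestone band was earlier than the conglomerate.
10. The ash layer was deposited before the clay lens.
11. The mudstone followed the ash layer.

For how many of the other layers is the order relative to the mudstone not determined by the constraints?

6

Forced before the mudstone: the ash layer and the limestone band.
That leaves the basalt flow, the chalk bed, the clay lens, the coal seam, the conglomerate, and the gravel bed with no forced order relative to the mudstone — 6.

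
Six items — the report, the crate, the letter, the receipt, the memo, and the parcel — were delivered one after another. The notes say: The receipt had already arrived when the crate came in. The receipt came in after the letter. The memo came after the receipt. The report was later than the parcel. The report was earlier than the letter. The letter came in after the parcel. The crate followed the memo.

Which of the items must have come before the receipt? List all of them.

the letter, the parcel, the report

Directly stated before the receipt: the letter.
The parcel reaches the receipt via the parcel → the letter → the receipt.
The report reaches the receipt via the report → the letter → the receipt.
No chain forces the memo (or any of the others) ahead of the receipt.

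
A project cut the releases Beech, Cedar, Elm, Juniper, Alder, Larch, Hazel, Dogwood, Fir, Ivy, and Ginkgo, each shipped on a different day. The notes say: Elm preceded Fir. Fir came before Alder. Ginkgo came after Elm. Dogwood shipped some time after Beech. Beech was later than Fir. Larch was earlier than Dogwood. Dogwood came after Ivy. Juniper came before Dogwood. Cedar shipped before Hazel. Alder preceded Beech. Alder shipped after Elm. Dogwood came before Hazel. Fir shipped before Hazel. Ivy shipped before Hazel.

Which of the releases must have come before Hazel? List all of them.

Directly stated before Hazel: Cedar, Dogwood, Fir, and Ivy.
Alder reaches Hazel via Alder → Beech → Dogwood → Hazel.
Beech reaches Hazel via Beech → Dogwood → Hazel.
Elm reaches Hazel via Elm → Fir → Hazel.
Likewise Juniper and Larch each reach Hazel by chaining the stated constraints.
No chain forces Ginkgo ahead of Hazel.

Alder, Beech, Cedar, Dogwood, Elm, Fir, Ivy, Juniper, Larch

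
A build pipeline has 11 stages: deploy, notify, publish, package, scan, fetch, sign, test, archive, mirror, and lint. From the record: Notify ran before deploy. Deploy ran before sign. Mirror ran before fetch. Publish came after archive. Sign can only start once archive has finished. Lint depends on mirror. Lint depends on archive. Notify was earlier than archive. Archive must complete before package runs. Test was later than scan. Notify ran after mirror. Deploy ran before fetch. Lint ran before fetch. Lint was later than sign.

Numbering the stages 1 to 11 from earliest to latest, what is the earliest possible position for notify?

2

Mirror must come before notify — 1 forced predecessor.
Nothing else is forced ahead of notify, so its earliest slot is position 1 + 1 = 2.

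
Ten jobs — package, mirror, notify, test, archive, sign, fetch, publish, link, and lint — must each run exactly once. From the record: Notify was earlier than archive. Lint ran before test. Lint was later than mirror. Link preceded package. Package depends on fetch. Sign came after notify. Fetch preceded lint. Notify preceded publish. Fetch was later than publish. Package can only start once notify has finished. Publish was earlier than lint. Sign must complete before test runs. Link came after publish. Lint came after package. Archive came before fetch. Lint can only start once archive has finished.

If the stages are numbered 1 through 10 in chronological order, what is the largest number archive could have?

6

Archive must come before fetch, lint, package, and test — 4 stages forced after it.
Everything else can be placed before archive in some valid order, so archive can sit as late as position 10 − 4 = 6.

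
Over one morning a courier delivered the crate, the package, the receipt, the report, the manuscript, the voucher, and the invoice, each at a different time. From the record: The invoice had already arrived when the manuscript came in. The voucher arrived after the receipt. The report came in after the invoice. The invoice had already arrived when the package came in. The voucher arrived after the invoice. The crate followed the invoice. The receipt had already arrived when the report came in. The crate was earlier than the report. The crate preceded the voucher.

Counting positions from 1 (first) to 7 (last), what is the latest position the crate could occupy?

The crate must come before the report and the voucher — 2 items forced after it.
Everything else can be placed before the crate in some valid order, so the crate can sit as late as position 7 − 2 = 5.

5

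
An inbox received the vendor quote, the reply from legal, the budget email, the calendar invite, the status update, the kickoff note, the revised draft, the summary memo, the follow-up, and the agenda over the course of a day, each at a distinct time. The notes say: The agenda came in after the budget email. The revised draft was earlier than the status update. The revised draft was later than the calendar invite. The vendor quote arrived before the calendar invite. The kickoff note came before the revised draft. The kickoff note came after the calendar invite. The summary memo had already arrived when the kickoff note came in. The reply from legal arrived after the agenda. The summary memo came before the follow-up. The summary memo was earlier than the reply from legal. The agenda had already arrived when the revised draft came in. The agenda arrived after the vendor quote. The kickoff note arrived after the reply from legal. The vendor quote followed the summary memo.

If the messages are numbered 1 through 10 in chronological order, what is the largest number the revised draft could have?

9

The revised draft must come before the status update — 1 message forced after it.
Everything else can be placed before the revised draft in some valid order, so the revised draft can sit as late as position 10 − 1 = 9.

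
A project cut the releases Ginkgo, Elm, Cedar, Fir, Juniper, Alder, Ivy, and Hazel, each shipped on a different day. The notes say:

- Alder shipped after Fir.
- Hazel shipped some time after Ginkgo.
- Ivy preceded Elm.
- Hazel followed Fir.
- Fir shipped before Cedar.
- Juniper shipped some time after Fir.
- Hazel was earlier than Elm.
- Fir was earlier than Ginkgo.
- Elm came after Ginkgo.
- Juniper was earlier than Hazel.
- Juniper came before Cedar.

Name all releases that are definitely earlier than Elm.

Fir, Ginkgo, Hazel, Ivy, Juniper

Directly stated before Elm: Ginkgo, Hazel, and Ivy.
Fir reaches Elm via Fir → Ginkgo → Elm.
Juniper reaches Elm via Juniper → Hazel → Elm.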